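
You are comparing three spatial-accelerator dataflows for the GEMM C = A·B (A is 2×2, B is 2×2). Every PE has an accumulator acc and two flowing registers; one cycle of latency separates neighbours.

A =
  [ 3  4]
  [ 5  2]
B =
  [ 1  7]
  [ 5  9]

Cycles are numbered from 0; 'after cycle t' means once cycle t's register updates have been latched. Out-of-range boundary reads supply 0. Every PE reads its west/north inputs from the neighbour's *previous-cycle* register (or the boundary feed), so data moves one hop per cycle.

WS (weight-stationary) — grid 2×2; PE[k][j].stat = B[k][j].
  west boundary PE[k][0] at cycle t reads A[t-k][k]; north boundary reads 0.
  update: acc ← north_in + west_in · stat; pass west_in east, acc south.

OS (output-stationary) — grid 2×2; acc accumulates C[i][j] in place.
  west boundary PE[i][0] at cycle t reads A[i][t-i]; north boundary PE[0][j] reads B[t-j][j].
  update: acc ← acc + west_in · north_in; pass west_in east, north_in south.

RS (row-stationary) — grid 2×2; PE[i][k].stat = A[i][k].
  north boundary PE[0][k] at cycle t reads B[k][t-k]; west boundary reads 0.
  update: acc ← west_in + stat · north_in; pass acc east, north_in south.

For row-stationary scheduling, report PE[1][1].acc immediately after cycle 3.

RS (2×2). Following PE[1][1] plus its west/north inputs:
  after 0 — PE[0][1] acc=0, pass-E 0, pass-S 0
  after 0 — PE[1][0] acc=0, pass-E 0, pass-S 0
  after 0 — PE[1][1] acc=0, pass-E 0, pass-S 0
  after 1 — PE[0][1] acc=23, pass-E 23, pass-S 5
  after 1 — PE[1][0] acc=5, pass-E 5, pass-S 1
  after 1 — PE[1][1] acc=0, pass-E 0, pass-S 0
  after 2 — PE[0][1] acc=57, pass-E 57, pass-S 9
  after 2 — PE[1][0] acc=35, pass-E 35, pass-S 7
  after 2 — PE[1][1] acc=15, pass-E 15, pass-S 5
  after 3 — PE[0][1] acc=0, pass-E 0, pass-S 0
  after 3 — PE[1][0] acc=0, pass-E 0, pass-S 0
  after 3 — PE[1][1] acc=53, pass-E 53, pass-S 9

PE[1][1].acc = 53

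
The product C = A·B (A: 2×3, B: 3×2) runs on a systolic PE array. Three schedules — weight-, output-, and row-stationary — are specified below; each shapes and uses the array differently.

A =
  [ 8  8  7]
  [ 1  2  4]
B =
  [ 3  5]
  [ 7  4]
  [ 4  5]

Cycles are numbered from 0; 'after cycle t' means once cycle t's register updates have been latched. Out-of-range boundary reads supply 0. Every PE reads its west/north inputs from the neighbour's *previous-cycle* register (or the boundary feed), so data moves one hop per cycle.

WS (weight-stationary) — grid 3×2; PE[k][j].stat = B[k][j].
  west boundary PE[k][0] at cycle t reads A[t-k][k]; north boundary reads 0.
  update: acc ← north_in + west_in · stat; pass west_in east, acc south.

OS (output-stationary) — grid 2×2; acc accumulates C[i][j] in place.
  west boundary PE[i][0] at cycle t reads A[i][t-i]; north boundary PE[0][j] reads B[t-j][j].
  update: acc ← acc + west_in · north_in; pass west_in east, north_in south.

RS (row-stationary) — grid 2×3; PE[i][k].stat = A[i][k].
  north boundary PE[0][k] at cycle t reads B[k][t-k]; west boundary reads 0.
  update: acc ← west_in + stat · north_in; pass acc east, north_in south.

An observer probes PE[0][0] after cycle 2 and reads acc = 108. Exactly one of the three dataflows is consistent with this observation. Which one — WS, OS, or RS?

dataflow = OS

WS [3×2] PE[0][0] across cycles:
  [0] (0,0) acc=24 (h:8 v:24)
  [1] (0,0) acc=3 (h:1 v:3)
  [2] (0,0) acc=0 (h:0 v:0)
OS [2×2] PE[0][0] across cycles:
  [0] (0,0) acc=24 (h:8 v:3)
  [1] (0,0) acc=80 (h:8 v:7)
  [2] (0,0) acc=108 (h:7 v:4)
RS [2×3] PE[0][0] across cycles:
  [0] (0,0) acc=24 (h:24 v:3)
  [1] (0,0) acc=40 (h:40 v:5)
  [2] (0,0) acc=0 (h:0 v:0)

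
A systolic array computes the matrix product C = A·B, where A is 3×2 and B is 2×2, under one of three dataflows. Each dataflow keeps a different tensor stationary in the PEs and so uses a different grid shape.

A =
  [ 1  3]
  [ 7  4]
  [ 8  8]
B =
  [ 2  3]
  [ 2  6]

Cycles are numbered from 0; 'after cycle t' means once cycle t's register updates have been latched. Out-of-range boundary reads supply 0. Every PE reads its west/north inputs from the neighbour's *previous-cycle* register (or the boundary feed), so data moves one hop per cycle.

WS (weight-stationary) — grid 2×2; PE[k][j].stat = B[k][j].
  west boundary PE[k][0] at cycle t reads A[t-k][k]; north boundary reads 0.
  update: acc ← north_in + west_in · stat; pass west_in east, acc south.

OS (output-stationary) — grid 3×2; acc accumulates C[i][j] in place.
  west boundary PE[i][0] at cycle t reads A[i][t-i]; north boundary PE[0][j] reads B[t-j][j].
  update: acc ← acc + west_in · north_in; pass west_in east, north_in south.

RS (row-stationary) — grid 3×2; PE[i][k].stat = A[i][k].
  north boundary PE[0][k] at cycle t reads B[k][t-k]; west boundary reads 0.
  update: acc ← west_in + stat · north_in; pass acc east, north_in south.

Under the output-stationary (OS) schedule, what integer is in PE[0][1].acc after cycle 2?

PE[0][1].acc = 21

OS (3×2). Following PE[0][1] plus its west/north inputs:
  c0 r0c0: 2 / 1 / 2
  c0 r0c1: 0 / 0 / 0
  c1 r0c0: 8 / 3 / 2
  c1 r0c1: 3 / 1 / 3
  c2 r0c0: 8 / 0 / 0
  c2 r0c1: 21 / 3 / 6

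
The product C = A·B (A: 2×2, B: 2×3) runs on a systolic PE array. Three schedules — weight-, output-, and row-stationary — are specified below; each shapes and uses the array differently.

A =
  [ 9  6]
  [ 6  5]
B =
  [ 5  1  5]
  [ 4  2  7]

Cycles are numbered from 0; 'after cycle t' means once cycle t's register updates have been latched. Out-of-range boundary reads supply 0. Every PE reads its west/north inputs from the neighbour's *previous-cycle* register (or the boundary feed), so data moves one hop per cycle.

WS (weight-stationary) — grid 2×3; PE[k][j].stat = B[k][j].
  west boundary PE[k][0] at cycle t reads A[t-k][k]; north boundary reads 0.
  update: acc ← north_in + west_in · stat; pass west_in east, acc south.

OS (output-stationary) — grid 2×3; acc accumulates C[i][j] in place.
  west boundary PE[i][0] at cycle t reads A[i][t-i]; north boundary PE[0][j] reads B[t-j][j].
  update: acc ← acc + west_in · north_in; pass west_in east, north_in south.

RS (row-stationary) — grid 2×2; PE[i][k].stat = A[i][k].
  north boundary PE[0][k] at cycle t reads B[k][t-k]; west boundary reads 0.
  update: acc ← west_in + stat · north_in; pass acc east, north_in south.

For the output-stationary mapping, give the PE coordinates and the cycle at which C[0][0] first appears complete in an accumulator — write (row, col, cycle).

(row, col, cycle) = (0, 0, 1)

OS — PE[0][0] is where C[0][0] collects:
  c0 r0c0: 45 / 9 / 5
  c1 r0c0: 69 / 6 / 4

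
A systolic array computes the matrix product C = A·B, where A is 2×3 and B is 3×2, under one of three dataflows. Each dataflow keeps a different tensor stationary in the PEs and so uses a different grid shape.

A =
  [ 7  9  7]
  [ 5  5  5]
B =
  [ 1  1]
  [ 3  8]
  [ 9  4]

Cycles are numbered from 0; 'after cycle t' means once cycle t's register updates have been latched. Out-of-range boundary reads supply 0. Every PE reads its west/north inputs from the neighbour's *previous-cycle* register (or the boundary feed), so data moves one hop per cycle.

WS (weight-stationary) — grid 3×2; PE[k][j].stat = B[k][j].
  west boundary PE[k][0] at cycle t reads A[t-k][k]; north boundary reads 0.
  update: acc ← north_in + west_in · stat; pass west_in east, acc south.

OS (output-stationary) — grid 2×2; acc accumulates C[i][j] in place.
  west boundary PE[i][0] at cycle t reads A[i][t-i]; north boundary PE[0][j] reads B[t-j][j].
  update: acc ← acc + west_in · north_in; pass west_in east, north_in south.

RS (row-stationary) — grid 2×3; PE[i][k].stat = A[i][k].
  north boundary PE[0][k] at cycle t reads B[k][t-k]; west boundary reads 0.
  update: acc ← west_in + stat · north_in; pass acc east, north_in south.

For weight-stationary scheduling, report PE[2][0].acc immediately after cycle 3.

PE[2][0].acc = 65

WS on a 3×2 grid — tracing PE[2][0] and its feeders:
  @0  [1,0]  acc 0  |  →0  ↓0
  @0  [2,0]  acc 0  |  →0  ↓0
  @1  [1,0]  acc 34  |  →9  ↓34
  @1  [2,0]  acc 0  |  →0  ↓0
  @2  [1,0]  acc 20  |  →5  ↓20
  @2  [2,0]  acc 97  |  →7  ↓97
  @3  [1,0]  acc 0  |  →0  ↓0
  @3  [2,0]  acc 65  |  →5  ↓65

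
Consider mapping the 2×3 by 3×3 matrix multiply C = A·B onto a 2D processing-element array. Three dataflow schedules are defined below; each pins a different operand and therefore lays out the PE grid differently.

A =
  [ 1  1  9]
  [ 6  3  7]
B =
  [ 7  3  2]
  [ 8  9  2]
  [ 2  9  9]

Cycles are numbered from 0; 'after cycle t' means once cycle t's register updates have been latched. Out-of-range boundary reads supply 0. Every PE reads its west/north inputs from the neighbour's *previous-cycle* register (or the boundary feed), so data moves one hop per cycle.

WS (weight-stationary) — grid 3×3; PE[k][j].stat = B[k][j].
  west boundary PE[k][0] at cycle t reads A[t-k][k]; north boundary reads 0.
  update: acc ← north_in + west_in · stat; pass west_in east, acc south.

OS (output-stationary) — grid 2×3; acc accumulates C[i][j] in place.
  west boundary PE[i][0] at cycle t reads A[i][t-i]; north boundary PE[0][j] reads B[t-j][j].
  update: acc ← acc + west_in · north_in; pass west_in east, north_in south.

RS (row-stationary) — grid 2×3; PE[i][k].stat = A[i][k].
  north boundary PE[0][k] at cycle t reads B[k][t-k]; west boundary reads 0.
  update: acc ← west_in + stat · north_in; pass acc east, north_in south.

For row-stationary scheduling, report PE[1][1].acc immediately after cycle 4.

PE[1][1].acc = 18

RS 2×3: PE[1][1] cycle-by-cycle (with neighbour feeds):
  step 0 · PE0,1: acc=0; fwd→0 fwd↓0
  step 0 · PE1,0: acc=0; fwd→0 fwd↓0
  step 0 · PE1,1: acc=0; fwd→0 fwd↓0
  step 1 · PE0,1: acc=15; fwd→15 fwd↓8
  step 1 · PE1,0: acc=42; fwd→42 fwd↓7
  step 1 · PE1,1: acc=0; fwd→0 fwd↓0
  step 2 · PE0,1: acc=12; fwd→12 fwd↓9
  step 2 · PE1,0: acc=18; fwd→18 fwd↓3
  step 2 · PE1,1: acc=66; fwd→66 fwd↓8
  step 3 · PE0,1: acc=4; fwd→4 fwd↓2
  step 3 · PE1,0: acc=12; fwd→12 fwd↓2
  step 3 · PE1,1: acc=45; fwd→45 fwd↓9
  step 4 · PE0,1: acc=0; fwd→0 fwd↓0
  step 4 · PE1,0: acc=0; fwd→0 fwd↓0
  step 4 · PE1,1: acc=18; fwd→18 fwd↓2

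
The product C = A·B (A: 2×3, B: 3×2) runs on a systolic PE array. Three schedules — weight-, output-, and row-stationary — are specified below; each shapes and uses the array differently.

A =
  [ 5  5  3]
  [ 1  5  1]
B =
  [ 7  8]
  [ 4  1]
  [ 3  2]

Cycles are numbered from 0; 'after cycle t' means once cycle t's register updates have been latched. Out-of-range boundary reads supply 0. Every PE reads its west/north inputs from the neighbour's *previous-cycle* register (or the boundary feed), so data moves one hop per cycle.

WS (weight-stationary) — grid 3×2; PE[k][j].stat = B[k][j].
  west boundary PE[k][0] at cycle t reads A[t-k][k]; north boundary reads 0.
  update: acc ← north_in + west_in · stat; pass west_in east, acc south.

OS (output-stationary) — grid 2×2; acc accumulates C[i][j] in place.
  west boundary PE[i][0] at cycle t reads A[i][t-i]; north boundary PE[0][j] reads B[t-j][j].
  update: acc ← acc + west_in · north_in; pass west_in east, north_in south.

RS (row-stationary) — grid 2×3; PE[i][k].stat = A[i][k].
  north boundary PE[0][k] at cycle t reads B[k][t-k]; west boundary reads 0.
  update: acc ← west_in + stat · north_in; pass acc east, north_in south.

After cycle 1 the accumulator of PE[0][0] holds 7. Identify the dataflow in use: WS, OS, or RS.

Under WS (3×2), PE[0][0]:
  @0  [0,0]  acc 35  |  →5  ↓35
  @1  [0,0]  acc 7  |  →1  ↓7
Under OS (2×2), PE[0][0]:
  @0  [0,0]  acc 35  |  →5  ↓7
  @1  [0,0]  acc 55  |  →5  ↓4
Under RS (2×3), PE[0][0]:
  @0  [0,0]  acc 35  |  →35  ↓7
  @1  [0,0]  acc 40  |  →40  ↓8

dataflow = WS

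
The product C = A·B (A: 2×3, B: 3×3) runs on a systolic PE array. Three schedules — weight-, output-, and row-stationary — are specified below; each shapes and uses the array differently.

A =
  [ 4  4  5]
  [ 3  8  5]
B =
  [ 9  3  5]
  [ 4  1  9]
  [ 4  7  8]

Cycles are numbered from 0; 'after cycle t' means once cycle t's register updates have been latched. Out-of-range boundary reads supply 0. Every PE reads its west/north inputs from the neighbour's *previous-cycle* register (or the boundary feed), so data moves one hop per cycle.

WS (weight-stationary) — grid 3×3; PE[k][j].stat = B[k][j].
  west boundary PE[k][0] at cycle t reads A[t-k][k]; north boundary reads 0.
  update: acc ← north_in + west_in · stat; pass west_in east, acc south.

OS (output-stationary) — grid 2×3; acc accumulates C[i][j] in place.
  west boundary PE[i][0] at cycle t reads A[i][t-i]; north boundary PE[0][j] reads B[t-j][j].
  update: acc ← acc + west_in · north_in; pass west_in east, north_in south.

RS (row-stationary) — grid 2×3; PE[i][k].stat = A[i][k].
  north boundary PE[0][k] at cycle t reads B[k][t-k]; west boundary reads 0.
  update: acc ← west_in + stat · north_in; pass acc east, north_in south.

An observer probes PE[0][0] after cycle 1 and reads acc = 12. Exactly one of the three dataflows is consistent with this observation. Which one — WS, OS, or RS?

dataflow = RS

— WS: 3×3; PE[0][0] trace:
  [0] (0,0) acc=36 (h:4 v:36)
  [1] (0,0) acc=27 (h:3 v:27)
— OS: 2×3; PE[0][0] trace:
  [0] (0,0) acc=36 (h:4 v:9)
  [1] (0,0) acc=52 (h:4 v:4)
— RS: 2×3; PE[0][0] trace:
  [0] (0,0) acc=36 (h:36 v:9)
  [1] (0,0) acc=12 (h:12 v:3)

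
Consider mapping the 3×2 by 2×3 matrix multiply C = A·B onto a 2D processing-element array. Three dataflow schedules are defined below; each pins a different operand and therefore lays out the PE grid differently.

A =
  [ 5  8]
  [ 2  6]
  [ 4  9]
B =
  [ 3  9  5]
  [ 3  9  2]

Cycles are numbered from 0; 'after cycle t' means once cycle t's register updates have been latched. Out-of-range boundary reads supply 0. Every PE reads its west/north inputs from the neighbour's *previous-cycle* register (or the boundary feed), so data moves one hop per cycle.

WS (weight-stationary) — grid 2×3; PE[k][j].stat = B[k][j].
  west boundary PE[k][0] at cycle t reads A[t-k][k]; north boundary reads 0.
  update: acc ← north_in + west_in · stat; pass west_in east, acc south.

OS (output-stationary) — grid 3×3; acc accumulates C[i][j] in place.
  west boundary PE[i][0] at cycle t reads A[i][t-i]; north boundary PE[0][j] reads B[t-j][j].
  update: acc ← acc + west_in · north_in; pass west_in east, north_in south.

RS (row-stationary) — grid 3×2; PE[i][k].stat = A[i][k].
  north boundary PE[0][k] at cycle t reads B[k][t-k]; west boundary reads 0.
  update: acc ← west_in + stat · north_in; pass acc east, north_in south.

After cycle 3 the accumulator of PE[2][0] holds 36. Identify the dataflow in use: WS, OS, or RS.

WS (2×3): PE[2][0] does not exist.
OS [3×3] PE[2][0] across cycles:
  c0 r2c0: 0 / 0 / 0
  c1 r2c0: 0 / 0 / 0
  c2 r2c0: 12 / 4 / 3
  c3 r2c0: 39 / 9 / 3
RS [3×2] PE[2][0] across cycles:
  c0 r2c0: 0 / 0 / 0
  c1 r2c0: 0 / 0 / 0
  c2 r2c0: 12 / 12 / 3
  c3 r2c0: 36 / 36 / 9

dataflow = RS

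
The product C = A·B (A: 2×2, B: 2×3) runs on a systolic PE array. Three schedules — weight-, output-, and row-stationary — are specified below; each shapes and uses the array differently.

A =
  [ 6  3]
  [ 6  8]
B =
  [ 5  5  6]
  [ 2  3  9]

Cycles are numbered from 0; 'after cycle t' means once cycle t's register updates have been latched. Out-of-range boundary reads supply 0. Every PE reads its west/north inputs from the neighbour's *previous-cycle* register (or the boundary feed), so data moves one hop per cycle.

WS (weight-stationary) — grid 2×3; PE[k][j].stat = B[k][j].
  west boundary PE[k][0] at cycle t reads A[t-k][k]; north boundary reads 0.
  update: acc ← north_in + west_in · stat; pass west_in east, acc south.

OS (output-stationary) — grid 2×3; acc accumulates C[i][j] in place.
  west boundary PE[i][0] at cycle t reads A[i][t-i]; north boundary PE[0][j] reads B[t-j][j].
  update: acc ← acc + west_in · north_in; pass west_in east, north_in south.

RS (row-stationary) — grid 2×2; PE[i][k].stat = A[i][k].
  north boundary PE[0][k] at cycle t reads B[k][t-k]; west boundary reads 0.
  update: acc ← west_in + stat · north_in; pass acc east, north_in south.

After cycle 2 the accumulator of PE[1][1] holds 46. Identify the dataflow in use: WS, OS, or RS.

dataflow = RS

Under WS (2×3), PE[1][1]:
  [0] (1,1) acc=0 (h:0 v:0)
  [1] (1,1) acc=0 (h:0 v:0)
  [2] (1,1) acc=39 (h:3 v:39)
Under OS (2×3), PE[1][1]:
  [0] (1,1) acc=0 (h:0 v:0)
  [1] (1,1) acc=0 (h:0 v:0)
  [2] (1,1) acc=30 (h:6 v:5)
Under RS (2×2), PE[1][1]:
  [0] (1,1) acc=0 (h:0 v:0)
  [1] (1,1) acc=0 (h:0 v:0)
  [2] (1,1) acc=46 (h:46 v:2)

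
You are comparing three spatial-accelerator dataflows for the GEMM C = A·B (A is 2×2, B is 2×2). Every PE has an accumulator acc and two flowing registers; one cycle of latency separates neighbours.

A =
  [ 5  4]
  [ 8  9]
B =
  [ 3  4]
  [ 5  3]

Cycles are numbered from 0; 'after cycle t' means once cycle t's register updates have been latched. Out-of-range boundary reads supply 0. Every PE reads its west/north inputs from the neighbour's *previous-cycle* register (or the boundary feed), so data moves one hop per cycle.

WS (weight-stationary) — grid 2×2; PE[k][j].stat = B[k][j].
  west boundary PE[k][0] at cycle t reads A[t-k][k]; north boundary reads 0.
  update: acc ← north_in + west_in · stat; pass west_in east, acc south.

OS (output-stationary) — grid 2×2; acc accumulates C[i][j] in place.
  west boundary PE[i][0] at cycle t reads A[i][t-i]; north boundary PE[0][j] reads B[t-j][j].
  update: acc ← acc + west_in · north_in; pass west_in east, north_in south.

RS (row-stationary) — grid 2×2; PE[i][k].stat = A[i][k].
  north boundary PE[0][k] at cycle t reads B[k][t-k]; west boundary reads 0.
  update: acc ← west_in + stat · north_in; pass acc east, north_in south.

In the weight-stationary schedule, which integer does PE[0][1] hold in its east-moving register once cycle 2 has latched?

register = 8

WS 2×2: PE[0][1] cycle-by-cycle (with neighbour feeds):
  [0] (0,0) acc=15 (h:5 v:15)
  [0] (0,1) acc=0 (h:0 v:0)
  [1] (0,0) acc=24 (h:8 v:24)
  [1] (0,1) acc=20 (h:5 v:20)
  [2] (0,0) acc=0 (h:0 v:0)
  [2] (0,1) acc=32 (h:8 v:32)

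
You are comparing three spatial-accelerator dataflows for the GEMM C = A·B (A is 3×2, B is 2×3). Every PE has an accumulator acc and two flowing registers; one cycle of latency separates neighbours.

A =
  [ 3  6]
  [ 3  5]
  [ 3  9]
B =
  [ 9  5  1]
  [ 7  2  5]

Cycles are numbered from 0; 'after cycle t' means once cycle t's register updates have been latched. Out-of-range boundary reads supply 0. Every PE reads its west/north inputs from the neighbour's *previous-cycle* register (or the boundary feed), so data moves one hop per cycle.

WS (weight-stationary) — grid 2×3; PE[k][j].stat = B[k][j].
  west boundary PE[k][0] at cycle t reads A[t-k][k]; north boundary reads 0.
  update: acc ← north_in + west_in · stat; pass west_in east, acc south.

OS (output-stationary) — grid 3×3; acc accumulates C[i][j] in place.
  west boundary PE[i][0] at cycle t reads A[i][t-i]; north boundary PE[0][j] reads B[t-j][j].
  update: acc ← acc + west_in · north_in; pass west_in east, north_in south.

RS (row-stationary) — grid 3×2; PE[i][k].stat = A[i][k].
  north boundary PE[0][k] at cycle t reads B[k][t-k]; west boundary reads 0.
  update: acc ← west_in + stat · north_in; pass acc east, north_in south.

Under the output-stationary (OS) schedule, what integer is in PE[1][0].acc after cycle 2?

OS on a 3×3 grid — tracing PE[1][0] and its feeders:
  c0 r0c0: 27 / 3 / 9
  c0 r1c0: 0 / 0 / 0
  c1 r0c0: 69 / 6 / 7
  c1 r1c0: 27 / 3 / 9
  c2 r0c0: 69 / 0 / 0
  c2 r1c0: 62 / 5 / 7

PE[1][0].acc = 62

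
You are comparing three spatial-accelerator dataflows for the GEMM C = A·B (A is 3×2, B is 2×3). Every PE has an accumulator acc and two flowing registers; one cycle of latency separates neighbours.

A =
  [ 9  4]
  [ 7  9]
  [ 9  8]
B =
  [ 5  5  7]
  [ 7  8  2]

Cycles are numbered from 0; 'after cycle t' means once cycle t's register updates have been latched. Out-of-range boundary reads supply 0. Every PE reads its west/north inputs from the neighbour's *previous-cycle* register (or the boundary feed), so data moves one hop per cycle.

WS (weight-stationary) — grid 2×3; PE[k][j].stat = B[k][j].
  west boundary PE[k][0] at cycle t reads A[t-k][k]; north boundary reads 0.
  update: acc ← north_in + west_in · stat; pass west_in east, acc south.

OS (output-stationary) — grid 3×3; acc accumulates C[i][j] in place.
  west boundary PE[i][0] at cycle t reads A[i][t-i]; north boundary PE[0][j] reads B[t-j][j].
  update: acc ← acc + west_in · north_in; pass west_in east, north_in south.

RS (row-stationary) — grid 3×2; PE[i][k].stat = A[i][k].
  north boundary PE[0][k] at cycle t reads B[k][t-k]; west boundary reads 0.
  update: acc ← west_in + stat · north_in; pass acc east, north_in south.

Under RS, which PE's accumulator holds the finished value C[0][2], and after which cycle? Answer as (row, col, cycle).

(row, col, cycle) = (0, 1, 3)

RS — PE[0][1] is where C[0][2] collects:
  0: (0,1).acc=0  regs=<0,0>
  1: (0,1).acc=73  regs=<73,7>
  2: (0,1).acc=77  regs=<77,8>
  3: (0,1).acc=71  regs=<71,2>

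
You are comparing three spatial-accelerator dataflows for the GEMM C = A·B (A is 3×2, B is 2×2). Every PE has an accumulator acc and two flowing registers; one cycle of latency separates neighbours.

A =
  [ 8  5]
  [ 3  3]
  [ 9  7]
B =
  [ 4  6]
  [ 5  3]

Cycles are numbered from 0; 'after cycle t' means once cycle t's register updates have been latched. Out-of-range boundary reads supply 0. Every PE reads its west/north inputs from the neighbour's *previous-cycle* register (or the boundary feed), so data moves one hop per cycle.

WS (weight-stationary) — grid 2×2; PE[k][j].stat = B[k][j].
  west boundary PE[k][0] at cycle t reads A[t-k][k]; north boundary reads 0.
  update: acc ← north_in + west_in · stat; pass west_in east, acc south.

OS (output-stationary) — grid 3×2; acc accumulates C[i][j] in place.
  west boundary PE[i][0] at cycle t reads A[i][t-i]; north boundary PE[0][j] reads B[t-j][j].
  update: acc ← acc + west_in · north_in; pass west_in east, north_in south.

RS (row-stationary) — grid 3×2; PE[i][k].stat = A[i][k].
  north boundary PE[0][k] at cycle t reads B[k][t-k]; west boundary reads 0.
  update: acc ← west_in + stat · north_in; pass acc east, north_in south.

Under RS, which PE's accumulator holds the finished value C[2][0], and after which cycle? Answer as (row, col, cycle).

RS — PE[2][1] is where C[2][0] collects:
  [0] (2,1) acc=0 (h:0 v:0)
  [1] (2,1) acc=0 (h:0 v:0)
  [2] (2,1) acc=0 (h:0 v:0)
  [3] (2,1) acc=71 (h:71 v:5)

(row, col, cycle) = (2, 1, 3)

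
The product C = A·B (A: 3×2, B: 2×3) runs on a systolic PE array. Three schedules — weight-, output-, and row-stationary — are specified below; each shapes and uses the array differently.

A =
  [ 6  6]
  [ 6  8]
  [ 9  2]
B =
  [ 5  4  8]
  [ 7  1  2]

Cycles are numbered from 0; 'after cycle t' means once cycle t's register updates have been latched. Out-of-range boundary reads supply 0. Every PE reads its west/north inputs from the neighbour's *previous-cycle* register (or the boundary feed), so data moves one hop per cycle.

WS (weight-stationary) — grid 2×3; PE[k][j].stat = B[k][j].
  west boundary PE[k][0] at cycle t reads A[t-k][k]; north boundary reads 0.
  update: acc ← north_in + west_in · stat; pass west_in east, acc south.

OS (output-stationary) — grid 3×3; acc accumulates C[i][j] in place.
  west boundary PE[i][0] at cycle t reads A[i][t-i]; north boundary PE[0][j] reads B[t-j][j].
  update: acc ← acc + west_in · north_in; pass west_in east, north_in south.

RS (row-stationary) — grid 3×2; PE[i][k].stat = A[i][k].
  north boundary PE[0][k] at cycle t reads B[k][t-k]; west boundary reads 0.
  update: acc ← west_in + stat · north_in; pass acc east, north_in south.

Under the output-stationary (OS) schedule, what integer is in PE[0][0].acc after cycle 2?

PE[0][0].acc = 72

OS (3×3). Following PE[0][0] plus its west/north inputs:
  t=0 PE[0][0]: acc=30 h=6 v=5
  t=1 PE[0][0]: acc=72 h=6 v=7
  t=2 PE[0][0]: acc=72 h=0 v=0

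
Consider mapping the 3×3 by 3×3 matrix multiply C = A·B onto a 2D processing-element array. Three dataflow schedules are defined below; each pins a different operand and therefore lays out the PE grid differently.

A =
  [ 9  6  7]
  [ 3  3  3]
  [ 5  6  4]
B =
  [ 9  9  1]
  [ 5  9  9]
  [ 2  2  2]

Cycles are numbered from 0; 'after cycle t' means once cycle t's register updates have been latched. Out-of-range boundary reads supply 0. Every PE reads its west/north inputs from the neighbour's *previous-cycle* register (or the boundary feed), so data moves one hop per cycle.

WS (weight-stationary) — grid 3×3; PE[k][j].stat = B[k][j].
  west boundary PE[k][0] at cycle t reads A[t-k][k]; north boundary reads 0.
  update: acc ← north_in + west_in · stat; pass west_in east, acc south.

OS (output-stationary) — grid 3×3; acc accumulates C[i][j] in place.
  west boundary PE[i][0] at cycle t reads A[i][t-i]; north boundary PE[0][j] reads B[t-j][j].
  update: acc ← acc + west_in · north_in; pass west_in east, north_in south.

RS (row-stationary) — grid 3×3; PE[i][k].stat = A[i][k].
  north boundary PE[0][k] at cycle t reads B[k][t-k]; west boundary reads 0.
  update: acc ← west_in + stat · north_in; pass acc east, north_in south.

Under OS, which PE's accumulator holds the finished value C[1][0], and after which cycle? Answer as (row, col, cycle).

Under OS, C[1][0] lands at PE[1][0]:
  step 0 · PE1,0: acc=0; fwd→0 fwd↓0
  step 1 · PE1,0: acc=27; fwd→3 fwd↓9
  step 2 · PE1,0: acc=42; fwd→3 fwd↓5
  step 3 · PE1,0: acc=48; fwd→3 fwd↓2

(row, col, cycle) = (1, 0, 3)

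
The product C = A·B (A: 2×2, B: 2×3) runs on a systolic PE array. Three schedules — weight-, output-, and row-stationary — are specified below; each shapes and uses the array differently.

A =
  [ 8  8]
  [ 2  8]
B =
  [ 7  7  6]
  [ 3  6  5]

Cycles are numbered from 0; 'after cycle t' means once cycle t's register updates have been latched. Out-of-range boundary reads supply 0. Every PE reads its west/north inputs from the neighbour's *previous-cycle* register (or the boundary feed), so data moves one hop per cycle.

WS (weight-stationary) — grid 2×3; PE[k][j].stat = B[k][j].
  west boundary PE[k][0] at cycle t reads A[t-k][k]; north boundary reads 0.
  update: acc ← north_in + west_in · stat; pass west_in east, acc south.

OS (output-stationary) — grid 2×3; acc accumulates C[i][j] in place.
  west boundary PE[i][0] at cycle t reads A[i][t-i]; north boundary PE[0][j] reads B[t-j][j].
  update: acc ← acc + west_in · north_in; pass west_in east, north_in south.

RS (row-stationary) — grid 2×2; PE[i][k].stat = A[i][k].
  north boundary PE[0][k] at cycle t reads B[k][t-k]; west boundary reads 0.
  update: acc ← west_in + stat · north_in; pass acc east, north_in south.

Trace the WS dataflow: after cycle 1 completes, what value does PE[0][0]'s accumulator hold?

PE[0][0].acc = 14

WS 2×3: PE[0][0] cycle-by-cycle (with neighbour feeds):
  0: (0,0).acc=56  regs=<8,56>
  1: (0,0).acc=14  regs=<2,14>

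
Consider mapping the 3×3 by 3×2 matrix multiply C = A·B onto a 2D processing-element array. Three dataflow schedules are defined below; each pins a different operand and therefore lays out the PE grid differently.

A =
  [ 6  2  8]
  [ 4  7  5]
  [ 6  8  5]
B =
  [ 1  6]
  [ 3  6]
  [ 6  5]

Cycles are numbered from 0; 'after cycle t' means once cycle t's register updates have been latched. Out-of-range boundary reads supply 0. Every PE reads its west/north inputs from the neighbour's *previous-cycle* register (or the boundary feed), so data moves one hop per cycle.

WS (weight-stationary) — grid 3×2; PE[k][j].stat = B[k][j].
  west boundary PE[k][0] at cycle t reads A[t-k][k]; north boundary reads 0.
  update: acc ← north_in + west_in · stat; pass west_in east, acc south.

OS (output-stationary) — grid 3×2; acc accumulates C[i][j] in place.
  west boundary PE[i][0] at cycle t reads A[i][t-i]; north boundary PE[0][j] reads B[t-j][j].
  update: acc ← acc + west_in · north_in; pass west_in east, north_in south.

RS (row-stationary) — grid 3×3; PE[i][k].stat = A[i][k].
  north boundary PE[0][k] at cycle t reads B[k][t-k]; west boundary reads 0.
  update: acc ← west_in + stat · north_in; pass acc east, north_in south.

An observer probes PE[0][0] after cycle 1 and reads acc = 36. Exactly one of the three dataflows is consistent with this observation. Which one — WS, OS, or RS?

dataflow = RS

Under WS (3×2), PE[0][0]:
  after 0 — PE[0][0] acc=6, pass-E 6, pass-S 6
  after 1 — PE[0][0] acc=4, pass-E 4, pass-S 4
Under OS (3×2), PE[0][0]:
  after 0 — PE[0][0] acc=6, pass-E 6, pass-S 1
  after 1 — PE[0][0] acc=12, pass-E 2, pass-S 3
Under RS (3×3), PE[0][0]:
  after 0 — PE[0][0] acc=6, pass-E 6, pass-S 1
  after 1 — PE[0][0] acc=36, pass-E 36, pass-S 6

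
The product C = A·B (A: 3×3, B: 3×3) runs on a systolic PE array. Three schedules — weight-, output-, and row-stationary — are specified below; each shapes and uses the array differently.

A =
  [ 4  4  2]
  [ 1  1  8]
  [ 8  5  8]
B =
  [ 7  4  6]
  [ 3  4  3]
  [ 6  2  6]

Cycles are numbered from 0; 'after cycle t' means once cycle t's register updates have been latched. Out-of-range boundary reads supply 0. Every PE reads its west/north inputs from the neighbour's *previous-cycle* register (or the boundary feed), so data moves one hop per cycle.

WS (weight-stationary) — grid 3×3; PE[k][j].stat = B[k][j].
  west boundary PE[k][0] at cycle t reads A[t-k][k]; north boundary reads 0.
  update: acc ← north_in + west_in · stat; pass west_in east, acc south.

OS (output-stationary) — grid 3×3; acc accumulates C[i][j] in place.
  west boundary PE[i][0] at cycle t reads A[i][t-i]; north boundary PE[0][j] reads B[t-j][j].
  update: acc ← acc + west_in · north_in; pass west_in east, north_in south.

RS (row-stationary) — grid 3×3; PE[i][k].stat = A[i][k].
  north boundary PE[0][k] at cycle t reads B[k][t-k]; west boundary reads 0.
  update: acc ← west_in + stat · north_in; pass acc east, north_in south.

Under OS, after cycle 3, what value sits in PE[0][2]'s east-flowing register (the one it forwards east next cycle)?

register = 4

OS on a 3×3 grid — tracing PE[0][2] and its feeders:
  c0 r0c1: 0 / 0 / 0
  c0 r0c2: 0 / 0 / 0
  c1 r0c1: 16 / 4 / 4
  c1 r0c2: 0 / 0 / 0
  c2 r0c1: 32 / 4 / 4
  c2 r0c2: 24 / 4 / 6
  c3 r0c1: 36 / 2 / 2
  c3 r0c2: 36 / 4 / 3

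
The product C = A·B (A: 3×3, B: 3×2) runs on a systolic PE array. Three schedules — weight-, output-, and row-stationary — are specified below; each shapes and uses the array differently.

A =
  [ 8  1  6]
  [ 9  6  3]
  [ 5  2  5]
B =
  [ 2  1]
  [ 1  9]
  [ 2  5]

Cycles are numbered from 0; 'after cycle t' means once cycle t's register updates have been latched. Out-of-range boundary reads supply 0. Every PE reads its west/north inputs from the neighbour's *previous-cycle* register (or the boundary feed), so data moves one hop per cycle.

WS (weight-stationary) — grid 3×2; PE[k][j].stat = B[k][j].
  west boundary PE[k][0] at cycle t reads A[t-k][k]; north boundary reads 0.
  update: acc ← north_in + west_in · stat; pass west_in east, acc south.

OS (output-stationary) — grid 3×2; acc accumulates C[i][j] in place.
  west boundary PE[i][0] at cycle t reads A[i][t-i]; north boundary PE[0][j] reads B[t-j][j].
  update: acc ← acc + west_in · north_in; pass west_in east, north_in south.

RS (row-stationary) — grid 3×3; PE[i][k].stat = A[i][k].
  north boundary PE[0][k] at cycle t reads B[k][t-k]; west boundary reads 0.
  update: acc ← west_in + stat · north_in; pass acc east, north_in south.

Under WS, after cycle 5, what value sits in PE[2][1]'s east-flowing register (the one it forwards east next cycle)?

register = 5

Tracing WS — 3×2 array, target PE[2][1]:
  after 0 — PE[1][1] acc=0, pass-E 0, pass-S 0
  after 0 — PE[2][0] acc=0, pass-E 0, pass-S 0
  after 0 — PE[2][1] acc=0, pass-E 0, pass-S 0
  after 1 — PE[1][1] acc=0, pass-E 0, pass-S 0
  after 1 — PE[2][0] acc=0, pass-E 0, pass-S 0
  after 1 — PE[2][1] acc=0, pass-E 0, pass-S 0
  after 2 — PE[1][1] acc=17, pass-E 1, pass-S 17
  after 2 — PE[2][0] acc=29, pass-E 6, pass-S 29
  after 2 — PE[2][1] acc=0, pass-E 0, pass-S 0
  after 3 — PE[1][1] acc=63, pass-E 6, pass-S 63
  after 3 — PE[2][0] acc=30, pass-E 3, pass-S 30
  after 3 — PE[2][1] acc=47, pass-E 6, pass-S 47
  after 4 — PE[1][1] acc=23, pass-E 2, pass-S 23
  after 4 — PE[2][0] acc=22, pass-E 5, pass-S 22
  after 4 — PE[2][1] acc=78, pass-E 3, pass-S 78
  after 5 — PE[1][1] acc=0, pass-E 0, pass-S 0
  after 5 — PE[2][0] acc=0, pass-E 0, pass-S 0
  after 5 — PE[2][1] acc=48, pass-E 5, pass-S 48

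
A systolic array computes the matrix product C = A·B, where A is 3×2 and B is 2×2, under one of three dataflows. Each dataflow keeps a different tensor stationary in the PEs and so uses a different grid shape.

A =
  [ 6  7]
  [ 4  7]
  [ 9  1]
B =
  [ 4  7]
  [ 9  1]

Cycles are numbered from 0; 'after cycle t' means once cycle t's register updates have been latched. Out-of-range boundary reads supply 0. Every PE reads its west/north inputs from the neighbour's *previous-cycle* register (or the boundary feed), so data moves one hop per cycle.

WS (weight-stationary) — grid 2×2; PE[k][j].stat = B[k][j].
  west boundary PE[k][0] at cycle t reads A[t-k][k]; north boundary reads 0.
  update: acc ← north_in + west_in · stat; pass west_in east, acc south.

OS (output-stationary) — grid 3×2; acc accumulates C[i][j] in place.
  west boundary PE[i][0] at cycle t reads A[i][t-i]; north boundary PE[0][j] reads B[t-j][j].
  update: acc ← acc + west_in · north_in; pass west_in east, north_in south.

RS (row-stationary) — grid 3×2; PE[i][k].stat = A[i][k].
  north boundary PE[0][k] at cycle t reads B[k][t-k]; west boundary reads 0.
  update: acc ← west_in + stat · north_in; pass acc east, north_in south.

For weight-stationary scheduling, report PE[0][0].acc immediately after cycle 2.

PE[0][0].acc = 36

WS 2×2: PE[0][0] cycle-by-cycle (with neighbour feeds):
  [0] (0,0) acc=24 (h:6 v:24)
  [1] (0,0) acc=16 (h:4 v:16)
  [2] (0,0) acc=36 (h:9 v:36)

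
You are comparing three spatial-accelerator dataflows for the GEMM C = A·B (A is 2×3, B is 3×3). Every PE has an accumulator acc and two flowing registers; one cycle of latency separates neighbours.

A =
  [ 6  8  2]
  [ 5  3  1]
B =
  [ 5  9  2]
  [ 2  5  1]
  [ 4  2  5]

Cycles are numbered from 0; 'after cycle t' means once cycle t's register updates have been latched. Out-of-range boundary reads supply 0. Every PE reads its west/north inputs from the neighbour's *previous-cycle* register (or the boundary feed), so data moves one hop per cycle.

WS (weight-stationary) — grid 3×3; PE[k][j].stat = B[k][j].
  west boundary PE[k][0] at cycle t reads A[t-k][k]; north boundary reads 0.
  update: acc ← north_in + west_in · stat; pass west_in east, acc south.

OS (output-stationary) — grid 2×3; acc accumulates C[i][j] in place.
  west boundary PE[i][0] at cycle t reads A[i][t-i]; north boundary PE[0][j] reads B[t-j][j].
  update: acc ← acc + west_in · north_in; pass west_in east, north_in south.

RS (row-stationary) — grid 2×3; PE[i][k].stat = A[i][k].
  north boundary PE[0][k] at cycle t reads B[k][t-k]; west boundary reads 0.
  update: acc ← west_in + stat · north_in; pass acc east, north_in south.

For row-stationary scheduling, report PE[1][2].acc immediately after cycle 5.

PE[1][2].acc = 18

Tracing RS — 2×3 array, target PE[1][2]:
  [0] (0,2) acc=0 (h:0 v:0)
  [0] (1,1) acc=0 (h:0 v:0)
  [0] (1,2) acc=0 (h:0 v:0)
  [1] (0,2) acc=0 (h:0 v:0)
  [1] (1,1) acc=0 (h:0 v:0)
  [1] (1,2) acc=0 (h:0 v:0)
  [2] (0,2) acc=54 (h:54 v:4)
  [2] (1,1) acc=31 (h:31 v:2)
  [2] (1,2) acc=0 (h:0 v:0)
  [3] (0,2) acc=98 (h:98 v:2)
  [3] (1,1) acc=60 (h:60 v:5)
  [3] (1,2) acc=35 (h:35 v:4)
  [4] (0,2) acc=30 (h:30 v:5)
  [4] (1,1) acc=13 (h:13 v:1)
  [4] (1,2) acc=62 (h:62 v:2)
  [5] (0,2) acc=0 (h:0 v:0)
  [5] (1,1) acc=0 (h:0 v:0)
  [5] (1,2) acc=18 (h:18 v:5)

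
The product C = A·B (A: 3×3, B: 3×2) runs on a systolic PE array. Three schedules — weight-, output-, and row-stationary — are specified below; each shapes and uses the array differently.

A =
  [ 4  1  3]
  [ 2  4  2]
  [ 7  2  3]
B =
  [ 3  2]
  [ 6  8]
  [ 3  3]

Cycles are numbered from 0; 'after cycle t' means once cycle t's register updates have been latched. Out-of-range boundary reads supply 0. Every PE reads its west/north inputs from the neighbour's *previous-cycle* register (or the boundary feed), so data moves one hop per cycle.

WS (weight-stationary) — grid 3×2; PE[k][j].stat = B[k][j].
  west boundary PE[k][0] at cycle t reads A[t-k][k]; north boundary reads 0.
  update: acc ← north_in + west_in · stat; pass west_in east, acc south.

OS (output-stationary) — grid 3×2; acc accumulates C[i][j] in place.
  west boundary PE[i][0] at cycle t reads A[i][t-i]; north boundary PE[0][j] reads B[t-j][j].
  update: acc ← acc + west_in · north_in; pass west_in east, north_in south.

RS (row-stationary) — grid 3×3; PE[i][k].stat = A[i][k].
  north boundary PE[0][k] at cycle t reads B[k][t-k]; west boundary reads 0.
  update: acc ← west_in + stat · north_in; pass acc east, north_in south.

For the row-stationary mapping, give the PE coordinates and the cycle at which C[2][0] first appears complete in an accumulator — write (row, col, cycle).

(row, col, cycle) = (2, 2, 4)

Under RS, C[2][0] lands at PE[2][2]:
  @0  [2,2]  acc 0  |  →0  ↓0
  @1  [2,2]  acc 0  |  →0  ↓0
  @2  [2,2]  acc 0  |  →0  ↓0
  @3  [2,2]  acc 0  |  →0  ↓0
  @4  [2,2]  acc 42  |  →42  ↓3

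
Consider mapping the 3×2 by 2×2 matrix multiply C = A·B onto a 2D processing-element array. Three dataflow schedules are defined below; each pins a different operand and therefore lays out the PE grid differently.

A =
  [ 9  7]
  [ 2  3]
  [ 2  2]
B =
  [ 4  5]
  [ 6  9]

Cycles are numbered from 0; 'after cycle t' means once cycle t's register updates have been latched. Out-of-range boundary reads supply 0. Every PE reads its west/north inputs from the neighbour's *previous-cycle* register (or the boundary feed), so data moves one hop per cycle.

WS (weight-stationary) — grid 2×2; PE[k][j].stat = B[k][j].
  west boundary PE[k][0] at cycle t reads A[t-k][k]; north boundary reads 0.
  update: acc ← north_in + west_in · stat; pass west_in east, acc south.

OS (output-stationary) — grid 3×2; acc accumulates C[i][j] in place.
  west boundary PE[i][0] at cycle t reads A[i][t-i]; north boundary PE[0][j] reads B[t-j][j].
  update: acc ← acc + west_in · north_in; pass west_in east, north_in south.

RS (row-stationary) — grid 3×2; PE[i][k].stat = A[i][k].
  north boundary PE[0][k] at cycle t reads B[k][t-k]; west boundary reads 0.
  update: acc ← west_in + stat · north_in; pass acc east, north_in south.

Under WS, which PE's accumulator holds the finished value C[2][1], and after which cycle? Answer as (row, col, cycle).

(row, col, cycle) = (1, 1, 4)

WS — PE[1][1] is where C[2][1] collects:
  c0 r1c1: 0 / 0 / 0
  c1 r1c1: 0 / 0 / 0
  c2 r1c1: 108 / 7 / 108
  c3 r1c1: 37 / 3 / 37
  c4 r1c1: 28 / 2 / 28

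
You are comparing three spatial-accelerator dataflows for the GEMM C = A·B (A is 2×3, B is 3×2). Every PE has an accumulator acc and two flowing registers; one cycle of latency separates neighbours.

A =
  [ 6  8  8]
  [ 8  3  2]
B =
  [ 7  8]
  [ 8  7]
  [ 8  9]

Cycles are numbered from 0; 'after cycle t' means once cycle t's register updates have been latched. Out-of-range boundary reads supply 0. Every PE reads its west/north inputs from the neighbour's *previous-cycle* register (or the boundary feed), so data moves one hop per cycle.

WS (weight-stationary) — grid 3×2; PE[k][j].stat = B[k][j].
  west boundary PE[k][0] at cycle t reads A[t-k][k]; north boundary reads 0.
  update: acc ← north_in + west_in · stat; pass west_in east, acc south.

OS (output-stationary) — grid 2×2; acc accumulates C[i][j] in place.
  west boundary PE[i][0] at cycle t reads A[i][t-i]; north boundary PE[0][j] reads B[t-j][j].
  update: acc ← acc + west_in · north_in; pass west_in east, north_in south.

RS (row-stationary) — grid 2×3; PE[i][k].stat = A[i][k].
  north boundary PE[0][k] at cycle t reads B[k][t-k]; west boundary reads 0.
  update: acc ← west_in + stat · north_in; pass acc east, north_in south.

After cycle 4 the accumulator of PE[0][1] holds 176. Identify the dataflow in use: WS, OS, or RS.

dataflow = OS

Under WS (3×2), PE[0][1]:
  t=0 PE[0][1]: acc=0 h=0 v=0
  t=1 PE[0][1]: acc=48 h=6 v=48
  t=2 PE[0][1]: acc=64 h=8 v=64
  t=3 PE[0][1]: acc=0 h=0 v=0
  t=4 PE[0][1]: acc=0 h=0 v=0
Under OS (2×2), PE[0][1]:
  t=0 PE[0][1]: acc=0 h=0 v=0
  t=1 PE[0][1]: acc=48 h=6 v=8
  t=2 PE[0][1]: acc=104 h=8 v=7
  t=3 PE[0][1]: acc=176 h=8 v=9
  t=4 PE[0][1]: acc=176 h=0 v=0
Under RS (2×3), PE[0][1]:
  t=0 PE[0][1]: acc=0 h=0 v=0
  t=1 PE[0][1]: acc=106 h=106 v=8
  t=2 PE[0][1]: acc=104 h=104 v=7
  t=3 PE[0][1]: acc=0 h=0 v=0
  t=4 PE[0][1]: acc=0 h=0 v=0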